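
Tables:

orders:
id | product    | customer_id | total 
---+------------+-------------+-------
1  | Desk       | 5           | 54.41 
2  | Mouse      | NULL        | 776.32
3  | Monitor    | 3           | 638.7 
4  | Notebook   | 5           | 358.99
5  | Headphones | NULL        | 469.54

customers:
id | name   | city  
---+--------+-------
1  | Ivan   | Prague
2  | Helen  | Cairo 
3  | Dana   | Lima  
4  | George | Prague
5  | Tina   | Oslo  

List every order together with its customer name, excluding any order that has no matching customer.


INNER JOIN keeps only orders rows whose customer_id matches an id in customers. Walk through each order:
  - order 1 (Desk): customer_id=5 -> matches Tina
  - order 2 (Mouse): customer_id=NULL, no match -> dropped
  - order 3 (Monitor): customer_id=3 -> matches Dana
  - order 4 (Notebook): customer_id=5 -> matches Tina
  - order 5 (Headphones): customer_id=NULL, no match -> dropped
So 2 of 5 rows are dropped.

SQL:
SELECT a.product, b.name AS customer
FROM orders a
INNER JOIN customers b ON a.customer_id = b.id

Result:
product  | customer
---------+---------
Desk     | Tina    
Monitor  | Dana    
Notebook | Tina    


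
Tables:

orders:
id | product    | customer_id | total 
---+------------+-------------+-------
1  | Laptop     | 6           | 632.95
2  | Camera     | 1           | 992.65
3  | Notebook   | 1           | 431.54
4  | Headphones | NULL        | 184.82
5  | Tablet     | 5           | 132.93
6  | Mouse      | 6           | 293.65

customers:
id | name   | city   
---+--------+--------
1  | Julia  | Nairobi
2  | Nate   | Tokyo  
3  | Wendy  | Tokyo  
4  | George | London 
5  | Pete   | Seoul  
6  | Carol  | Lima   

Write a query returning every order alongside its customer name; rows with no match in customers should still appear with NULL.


LEFT JOIN keeps every row from orders (the left table); where customer_id has no match in customers, the customer columns become NULL. Walk through each order:
  - order 1 (Laptop): customer_id=6 -> matches Carol
  - order 2 (Camera): customer_id=1 -> matches Julia
  - order 3 (Notebook): customer_id=1 -> matches Julia
  - order 4 (Headphones): customer_id=NULL, no match -> kept with NULL
  - order 5 (Tablet): customer_id=5 -> matches Pete
  - order 6 (Mouse): customer_id=6 -> matches Carol
All 6 rows appear; 1 has NULL customer.

SQL:
SELECT a.product, b.name AS customer
FROM orders a
LEFT JOIN customers b ON a.customer_id = b.id

Result:
product    | customer
-----------+---------
Laptop     | Carol   
Camera     | Julia   
Notebook   | Julia   
Headphones | NULL    
Tablet     | Pete    
Mouse      | Carol   


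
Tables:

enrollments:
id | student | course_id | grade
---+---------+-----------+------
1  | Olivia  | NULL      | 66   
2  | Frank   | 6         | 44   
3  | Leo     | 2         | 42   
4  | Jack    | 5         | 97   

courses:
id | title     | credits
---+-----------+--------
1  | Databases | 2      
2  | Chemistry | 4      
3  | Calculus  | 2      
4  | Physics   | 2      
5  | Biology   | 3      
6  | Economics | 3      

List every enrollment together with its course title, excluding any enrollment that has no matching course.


INNER JOIN keeps only enrollments rows whose course_id matches an id in courses. Walk through each enrollment:
  - enrollment 1 (Olivia): course_id=NULL, no match -> dropped
  - enrollment 2 (Frank): course_id=6 -> matches Economics
  - enrollment 3 (Leo): course_id=2 -> matches Chemistry
  - enrollment 4 (Jack): course_id=5 -> matches Biology
So 1 of 4 rows is dropped.

SQL:
SELECT a.student, b.title AS course
FROM enrollments a
INNER JOIN courses b ON a.course_id = b.id

Result:
student | course   
--------+----------
Frank   | Economics
Leo     | Chemistry
Jack    | Biology  


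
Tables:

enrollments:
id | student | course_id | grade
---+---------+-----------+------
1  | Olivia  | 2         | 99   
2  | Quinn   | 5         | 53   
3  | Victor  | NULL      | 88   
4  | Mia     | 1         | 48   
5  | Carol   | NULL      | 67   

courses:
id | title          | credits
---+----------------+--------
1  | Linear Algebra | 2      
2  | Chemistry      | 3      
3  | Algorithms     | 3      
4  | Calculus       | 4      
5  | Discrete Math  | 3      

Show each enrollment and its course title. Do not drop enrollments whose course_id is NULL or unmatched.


LEFT JOIN keeps every row from enrollments (the left table); where course_id has no match in courses, the course columns become NULL. Walk through each enrollment:
  - enrollment 1 (Olivia): course_id=2 -> matches Chemistry
  - enrollment 2 (Quinn): course_id=5 -> matches Discrete Math
  - enrollment 3 (Victor): course_id=NULL, no match -> kept with NULL
  - enrollment 4 (Mia): course_id=1 -> matches Linear Algebra
  - enrollment 5 (Carol): course_id=NULL, no match -> kept with NULL
All 5 rows appear; 2 have NULL course.

SQL:
SELECT a.student, b.title AS course
FROM enrollments a
LEFT JOIN courses b ON a.course_id = b.id

Result:
student | course        
--------+---------------
Olivia  | Chemistry     
Quinn   | Discrete Math 
Victor  | NULL          
Mia     | Linear Algebra
Carol   | NULL          


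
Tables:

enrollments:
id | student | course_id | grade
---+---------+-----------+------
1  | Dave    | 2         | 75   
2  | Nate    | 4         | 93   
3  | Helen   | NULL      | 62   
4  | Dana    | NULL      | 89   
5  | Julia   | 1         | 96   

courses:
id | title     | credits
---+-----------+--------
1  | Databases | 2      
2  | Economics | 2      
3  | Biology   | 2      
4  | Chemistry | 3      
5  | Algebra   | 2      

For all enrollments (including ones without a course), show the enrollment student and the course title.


LEFT JOIN keeps every row from enrollments (the left table); where course_id has no match in courses, the course columns become NULL. Walk through each enrollment:
  - enrollment 1 (Dave): course_id=2 -> matches Economics
  - enrollment 2 (Nate): course_id=4 -> matches Chemistry
  - enrollment 3 (Helen): course_id=NULL, no match -> kept with NULL
  - enrollment 4 (Dana): course_id=NULL, no match -> kept with NULL
  - enrollment 5 (Julia): course_id=1 -> matches Databases
All 5 rows appear; 2 have NULL course.

SQL:
SELECT a.student, b.title AS course
FROM enrollments a
LEFT JOIN courses b ON a.course_id = b.id

Result:
student | course   
--------+----------
Dave    | Economics
Nate    | Chemistry
Helen   | NULL     
Dana    | NULL     
Julia   | Databases


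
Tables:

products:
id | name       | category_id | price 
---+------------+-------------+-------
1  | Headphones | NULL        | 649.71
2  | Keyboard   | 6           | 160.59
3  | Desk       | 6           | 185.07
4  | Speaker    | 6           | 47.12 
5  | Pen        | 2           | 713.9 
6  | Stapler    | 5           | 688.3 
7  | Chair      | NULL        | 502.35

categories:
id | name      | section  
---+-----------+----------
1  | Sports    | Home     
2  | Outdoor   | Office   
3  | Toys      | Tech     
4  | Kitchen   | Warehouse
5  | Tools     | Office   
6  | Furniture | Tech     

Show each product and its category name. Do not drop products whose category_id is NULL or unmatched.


LEFT JOIN keeps every row from products (the left table); where category_id has no match in categories, the category columns become NULL. Walk through each product:
  - product 1 (Headphones): category_id=NULL, no match -> kept with NULL
  - product 2 (Keyboard): category_id=6 -> matches Furniture
  - product 3 (Desk): category_id=6 -> matches Furniture
  - product 4 (Speaker): category_id=6 -> matches Furniture
  - product 5 (Pen): category_id=2 -> matches Outdoor
  - product 6 (Stapler): category_id=5 -> matches Tools
  - product 7 (Chair): category_id=NULL, no match -> kept with NULL
All 7 rows appear; 2 have NULL category.

SQL:
SELECT a.name, b.name AS category
FROM products a
LEFT JOIN categories b ON a.category_id = b.id

Result:
name       | category 
-----------+----------
Headphones | NULL     
Keyboard   | Furniture
Desk       | Furniture
Speaker    | Furniture
Pen        | Outdoor  
Stapler    | Tools    
Chair      | NULL     


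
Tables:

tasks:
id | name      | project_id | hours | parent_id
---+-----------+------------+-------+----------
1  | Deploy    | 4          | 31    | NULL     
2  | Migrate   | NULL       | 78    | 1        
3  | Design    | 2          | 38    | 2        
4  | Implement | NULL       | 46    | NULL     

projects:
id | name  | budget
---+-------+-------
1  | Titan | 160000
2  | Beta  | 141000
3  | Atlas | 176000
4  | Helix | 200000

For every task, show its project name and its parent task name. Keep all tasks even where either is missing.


Two LEFT JOINs from the same base table tasks: one to projects via project_id, one to tasks itself via parent_id. Both are LEFT so every task is preserved.
Match against projects:
  - task 1 (Deploy): project_id=4 -> matches Helix
  - task 2 (Migrate): project_id=NULL, no match -> kept with NULL
  - task 3 (Design): project_id=2 -> matches Beta
  - task 4 (Implement): project_id=NULL, no match -> kept with NULL
Match against tasks (self):
  - task 1 (Deploy): parent_id=NULL -> NULL
  - task 2 (Migrate): parent_id=1 -> Deploy
  - task 3 (Design): parent_id=2 -> Migrate
  - task 4 (Implement): parent_id=NULL -> NULL

SQL:
SELECT a.name, b.name AS project, c.name AS parent
FROM tasks a
LEFT JOIN projects b ON a.project_id = b.id
LEFT JOIN tasks c ON a.parent_id = c.id

Result:
name      | project | parent 
----------+---------+--------
Deploy    | Helix   | NULL   
Migrate   | NULL    | Deploy 
Design    | Beta    | Migrate
Implement | NULL    | NULL   


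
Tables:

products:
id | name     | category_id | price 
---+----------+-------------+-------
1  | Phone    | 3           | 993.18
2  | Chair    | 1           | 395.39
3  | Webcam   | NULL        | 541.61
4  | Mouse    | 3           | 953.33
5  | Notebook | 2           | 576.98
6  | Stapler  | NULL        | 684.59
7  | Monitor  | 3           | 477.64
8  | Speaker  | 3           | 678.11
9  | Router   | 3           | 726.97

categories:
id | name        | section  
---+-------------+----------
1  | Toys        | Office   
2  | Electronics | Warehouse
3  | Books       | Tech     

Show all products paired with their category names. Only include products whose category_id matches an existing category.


INNER JOIN keeps only products rows whose category_id matches an id in categories. Walk through each product:
  - product 1 (Phone): category_id=3 -> matches Books
  - product 2 (Chair): category_id=1 -> matches Toys
  - product 3 (Webcam): category_id=NULL, no match -> dropped
  - product 4 (Mouse): category_id=3 -> matches Books
  - product 5 (Notebook): category_id=2 -> matches Electronics
  - product 6 (Stapler): category_id=NULL, no match -> dropped
  - product 7 (Monitor): category_id=3 -> matches Books
  - product 8 (Speaker): category_id=3 -> matches Books
  - product 9 (Router): category_id=3 -> matches Books
So 2 of 9 rows are dropped.

SQL:
SELECT a.name, b.name AS category
FROM products a
INNER JOIN categories b ON a.category_id = b.id

Result:
name     | category   
---------+------------
Phone    | Books      
Chair    | Toys       
Mouse    | Books      
Notebook | Electronics
Monitor  | Books      
Speaker  | Books      
Router   | Books      


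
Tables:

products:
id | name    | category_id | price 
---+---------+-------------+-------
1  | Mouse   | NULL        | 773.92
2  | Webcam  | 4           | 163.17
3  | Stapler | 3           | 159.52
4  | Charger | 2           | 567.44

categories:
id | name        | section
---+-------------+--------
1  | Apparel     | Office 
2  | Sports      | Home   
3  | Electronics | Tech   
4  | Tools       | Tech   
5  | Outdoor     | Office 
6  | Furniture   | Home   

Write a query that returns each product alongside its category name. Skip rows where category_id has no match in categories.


INNER JOIN keeps only products rows whose category_id matches an id in categories. Walk through each product:
  - product 1 (Mouse): category_id=NULL, no match -> dropped
  - product 2 (Webcam): category_id=4 -> matches Tools
  - product 3 (Stapler): category_id=3 -> matches Electronics
  - product 4 (Charger): category_id=2 -> matches Sports
So 1 of 4 rows is dropped.

SQL:
SELECT a.name, b.name AS category
FROM products a
INNER JOIN categories b ON a.category_id = b.id

Result:
name    | category   
--------+------------
Webcam  | Tools      
Stapler | Electronics
Charger | Sports     


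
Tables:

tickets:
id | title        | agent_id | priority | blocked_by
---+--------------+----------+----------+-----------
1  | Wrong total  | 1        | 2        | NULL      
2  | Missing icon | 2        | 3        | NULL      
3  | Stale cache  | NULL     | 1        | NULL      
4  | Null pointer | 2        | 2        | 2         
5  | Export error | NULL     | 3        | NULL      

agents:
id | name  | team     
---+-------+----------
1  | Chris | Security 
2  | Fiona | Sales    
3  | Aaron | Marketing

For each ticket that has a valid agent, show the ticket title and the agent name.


INNER JOIN keeps only tickets rows whose agent_id matches an id in agents. Walk through each ticket:
  - ticket 1 (Wrong total): agent_id=1 -> matches Chris
  - ticket 2 (Missing icon): agent_id=2 -> matches Fiona
  - ticket 3 (Stale cache): agent_id=NULL, no match -> dropped
  - ticket 4 (Null pointer): agent_id=2 -> matches Fiona
  - ticket 5 (Export error): agent_id=NULL, no match -> dropped
So 2 of 5 rows are dropped.

SQL:
SELECT a.title, b.name AS agent
FROM tickets a
INNER JOIN agents b ON a.agent_id = b.id

Result:
title        | agent
-------------+------
Wrong total  | Chris
Missing icon | Fiona
Null pointer | Fiona


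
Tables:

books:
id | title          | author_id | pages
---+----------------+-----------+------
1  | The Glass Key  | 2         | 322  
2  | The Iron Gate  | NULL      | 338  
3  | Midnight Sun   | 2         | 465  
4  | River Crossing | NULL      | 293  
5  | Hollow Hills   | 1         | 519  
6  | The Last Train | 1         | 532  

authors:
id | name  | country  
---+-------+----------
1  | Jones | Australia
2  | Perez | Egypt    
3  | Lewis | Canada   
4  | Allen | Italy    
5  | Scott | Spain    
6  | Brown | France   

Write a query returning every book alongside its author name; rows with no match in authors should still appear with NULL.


LEFT JOIN keeps every row from books (the left table); where author_id has no match in authors, the author columns become NULL. Walk through each book:
  - book 1 (The Glass Key): author_id=2 -> matches Perez
  - book 2 (The Iron Gate): author_id=NULL, no match -> kept with NULL
  - book 3 (Midnight Sun): author_id=2 -> matches Perez
  - book 4 (River Crossing): author_id=NULL, no match -> kept with NULL
  - book 5 (Hollow Hills): author_id=1 -> matches Jones
  - book 6 (The Last Train): author_id=1 -> matches Jones
All 6 rows appear; 2 have NULL author.

SQL:
SELECT a.title, b.name AS author
FROM books a
LEFT JOIN authors b ON a.author_id = b.id

Result:
title          | author
---------------+-------
The Glass Key  | Perez 
The Iron Gate  | NULL  
Midnight Sun   | Perez 
River Crossing | NULL  
Hollow Hills   | Jones 
The Last Train | Jones 


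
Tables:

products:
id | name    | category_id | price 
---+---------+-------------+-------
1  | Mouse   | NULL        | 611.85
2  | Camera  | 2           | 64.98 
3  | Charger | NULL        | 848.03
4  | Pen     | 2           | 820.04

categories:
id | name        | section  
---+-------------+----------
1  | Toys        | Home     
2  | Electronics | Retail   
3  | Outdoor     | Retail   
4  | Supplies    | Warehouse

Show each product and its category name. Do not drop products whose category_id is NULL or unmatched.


LEFT JOIN keeps every row from products (the left table); where category_id has no match in categories, the category columns become NULL. Walk through each product:
  - product 1 (Mouse): category_id=NULL, no match -> kept with NULL
  - product 2 (Camera): category_id=2 -> matches Electronics
  - product 3 (Charger): category_id=NULL, no match -> kept with NULL
  - product 4 (Pen): category_id=2 -> matches Electronics
All 4 rows appear; 2 have NULL category.

SQL:
SELECT a.name, b.name AS category
FROM products a
LEFT JOIN categories b ON a.category_id = b.id

Result:
name    | category   
--------+------------
Mouse   | NULL       
Camera  | Electronics
Charger | NULL       
Pen     | Electronics


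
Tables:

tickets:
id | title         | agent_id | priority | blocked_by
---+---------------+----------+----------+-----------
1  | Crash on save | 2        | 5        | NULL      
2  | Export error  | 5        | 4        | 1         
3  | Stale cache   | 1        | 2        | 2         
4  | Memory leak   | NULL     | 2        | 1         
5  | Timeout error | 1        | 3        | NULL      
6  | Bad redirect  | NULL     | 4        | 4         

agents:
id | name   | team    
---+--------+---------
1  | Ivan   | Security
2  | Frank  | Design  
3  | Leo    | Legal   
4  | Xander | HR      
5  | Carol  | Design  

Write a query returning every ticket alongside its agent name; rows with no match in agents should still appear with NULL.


LEFT JOIN keeps every row from tickets (the left table); where agent_id has no match in agents, the agent columns become NULL. Walk through each ticket:
  - ticket 1 (Crash on save): agent_id=2 -> matches Frank
  - ticket 2 (Export error): agent_id=5 -> matches Carol
  - ticket 3 (Stale cache): agent_id=1 -> matches Ivan
  - ticket 4 (Memory leak): agent_id=NULL, no match -> kept with NULL
  - ticket 5 (Timeout error): agent_id=1 -> matches Ivan
  - ticket 6 (Bad redirect): agent_id=NULL, no match -> kept with NULL
All 6 rows appear; 2 have NULL agent.

SQL:
SELECT a.title, b.name AS agent
FROM tickets a
LEFT JOIN agents b ON a.agent_id = b.id

Result:
title         | agent
--------------+------
Crash on save | Frank
Export error  | Carol
Stale cache   | Ivan 
Memory leak   | NULL 
Timeout error | Ivan 
Bad redirect  | NULL 


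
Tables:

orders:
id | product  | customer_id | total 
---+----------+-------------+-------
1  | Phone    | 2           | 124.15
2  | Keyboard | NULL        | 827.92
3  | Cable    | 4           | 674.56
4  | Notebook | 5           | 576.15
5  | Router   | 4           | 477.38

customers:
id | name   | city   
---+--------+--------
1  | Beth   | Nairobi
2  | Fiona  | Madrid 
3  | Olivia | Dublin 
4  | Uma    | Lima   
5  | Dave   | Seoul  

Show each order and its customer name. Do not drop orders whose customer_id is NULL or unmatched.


LEFT JOIN keeps every row from orders (the left table); where customer_id has no match in customers, the customer columns become NULL. Walk through each order:
  - order 1 (Phone): customer_id=2 -> matches Fiona
  - order 2 (Keyboard): customer_id=NULL, no match -> kept with NULL
  - order 3 (Cable): customer_id=4 -> matches Uma
  - order 4 (Notebook): customer_id=5 -> matches Dave
  - order 5 (Router): customer_id=4 -> matches Uma
All 5 rows appear; 1 has NULL customer.

SQL:
SELECT a.product, b.name AS customer
FROM orders a
LEFT JOIN customers b ON a.customer_id = b.id

Result:
product  | customer
---------+---------
Phone    | Fiona   
Keyboard | NULL    
Cable    | Uma     
Notebook | Dave    
Router   | Uma     


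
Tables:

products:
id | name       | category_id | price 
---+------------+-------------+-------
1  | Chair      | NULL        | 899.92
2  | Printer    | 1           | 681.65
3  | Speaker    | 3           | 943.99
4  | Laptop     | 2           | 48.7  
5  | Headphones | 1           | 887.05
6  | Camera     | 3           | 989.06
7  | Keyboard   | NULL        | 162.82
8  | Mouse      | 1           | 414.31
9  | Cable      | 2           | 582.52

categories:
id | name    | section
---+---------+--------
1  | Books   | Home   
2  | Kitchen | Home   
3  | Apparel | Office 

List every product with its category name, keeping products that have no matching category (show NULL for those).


LEFT JOIN keeps every row from products (the left table); where category_id has no match in categories, the category columns become NULL. Walk through each product:
  - product 1 (Chair): category_id=NULL, no match -> kept with NULL
  - product 2 (Printer): category_id=1 -> matches Books
  - product 3 (Speaker): category_id=3 -> matches Apparel
  - product 4 (Laptop): category_id=2 -> matches Kitchen
  - product 5 (Headphones): category_id=1 -> matches Books
  - product 6 (Camera): category_id=3 -> matches Apparel
  - product 7 (Keyboard): category_id=NULL, no match -> kept with NULL
  - product 8 (Mouse): category_id=1 -> matches Books
  - product 9 (Cable): category_id=2 -> matches Kitchen
All 9 rows appear; 2 have NULL category.

SQL:
SELECT a.name, b.name AS category
FROM products a
LEFT JOIN categories b ON a.category_id = b.id

Result:
name       | category
-----------+---------
Chair      | NULL    
Printer    | Books   
Speaker    | Apparel 
Laptop     | Kitchen 
Headphones | Books   
Camera     | Apparel 
Keyboard   | NULL    
Mouse      | Books   
Cable      | Kitchen 


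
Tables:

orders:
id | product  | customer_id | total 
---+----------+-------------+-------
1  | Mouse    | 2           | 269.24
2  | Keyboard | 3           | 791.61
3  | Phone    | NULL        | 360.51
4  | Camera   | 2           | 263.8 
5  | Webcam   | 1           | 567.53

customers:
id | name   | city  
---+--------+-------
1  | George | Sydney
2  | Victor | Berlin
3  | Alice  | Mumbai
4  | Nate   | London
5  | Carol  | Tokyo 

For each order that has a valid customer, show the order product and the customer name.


INNER JOIN keeps only orders rows whose customer_id matches an id in customers. Walk through each order:
  - order 1 (Mouse): customer_id=2 -> matches Victor
  - order 2 (Keyboard): customer_id=3 -> matches Alice
  - order 3 (Phone): customer_id=NULL, no match -> dropped
  - order 4 (Camera): customer_id=2 -> matches Victor
  - order 5 (Webcam): customer_id=1 -> matches George
So 1 of 5 rows is dropped.

SQL:
SELECT a.product, b.name AS customer
FROM orders a
INNER JOIN customers b ON a.customer_id = b.id

Result:
product  | customer
---------+---------
Mouse    | Victor  
Keyboard | Alice   
Camera   | Victor  
Webcam   | George  


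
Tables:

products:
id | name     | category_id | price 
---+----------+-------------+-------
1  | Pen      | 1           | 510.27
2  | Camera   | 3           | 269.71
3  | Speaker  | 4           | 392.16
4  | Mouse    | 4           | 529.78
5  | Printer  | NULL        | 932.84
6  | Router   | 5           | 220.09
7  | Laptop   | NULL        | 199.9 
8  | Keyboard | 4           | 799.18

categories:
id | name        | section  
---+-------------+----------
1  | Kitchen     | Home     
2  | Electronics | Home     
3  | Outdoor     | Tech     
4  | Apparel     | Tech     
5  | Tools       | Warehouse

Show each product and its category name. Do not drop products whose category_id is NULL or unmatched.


LEFT JOIN keeps every row from products (the left table); where category_id has no match in categories, the category columns become NULL. Walk through each product:
  - product 1 (Pen): category_id=1 -> matches Kitchen
  - product 2 (Camera): category_id=3 -> matches Outdoor
  - product 3 (Speaker): category_id=4 -> matches Apparel
  - product 4 (Mouse): category_id=4 -> matches Apparel
  - product 5 (Printer): category_id=NULL, no match -> kept with NULL
  - product 6 (Router): category_id=5 -> matches Tools
  - product 7 (Laptop): category_id=NULL, no match -> kept with NULL
  - product 8 (Keyboard): category_id=4 -> matches Apparel
All 8 rows appear; 2 have NULL category.

SQL:
SELECT a.name, b.name AS category
FROM products a
LEFT JOIN categories b ON a.category_id = b.id

Result:
name     | category
---------+---------
Pen      | Kitchen 
Camera   | Outdoor 
Speaker  | Apparel 
Mouse    | Apparel 
Printer  | NULL    
Router   | Tools   
Laptop   | NULL    
Keyboard | Apparel 


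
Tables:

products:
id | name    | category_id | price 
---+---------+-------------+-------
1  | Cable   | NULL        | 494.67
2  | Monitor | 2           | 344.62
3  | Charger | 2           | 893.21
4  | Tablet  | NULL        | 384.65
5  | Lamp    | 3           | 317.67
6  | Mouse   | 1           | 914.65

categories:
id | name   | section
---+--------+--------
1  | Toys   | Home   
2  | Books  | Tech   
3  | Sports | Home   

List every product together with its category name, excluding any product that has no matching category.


INNER JOIN keeps only products rows whose category_id matches an id in categories. Walk through each product:
  - product 1 (Cable): category_id=NULL, no match -> dropped
  - product 2 (Monitor): category_id=2 -> matches Books
  - product 3 (Charger): category_id=2 -> matches Books
  - product 4 (Tablet): category_id=NULL, no match -> dropped
  - product 5 (Lamp): category_id=3 -> matches Sports
  - product 6 (Mouse): category_id=1 -> matches Toys
So 2 of 6 rows are dropped.

SQL:
SELECT a.name, b.name AS category
FROM products a
INNER JOIN categories b ON a.category_id = b.id

Result:
name    | category
--------+---------
Monitor | Books   
Charger | Books   
Lamp    | Sports  
Mouse   | Toys    


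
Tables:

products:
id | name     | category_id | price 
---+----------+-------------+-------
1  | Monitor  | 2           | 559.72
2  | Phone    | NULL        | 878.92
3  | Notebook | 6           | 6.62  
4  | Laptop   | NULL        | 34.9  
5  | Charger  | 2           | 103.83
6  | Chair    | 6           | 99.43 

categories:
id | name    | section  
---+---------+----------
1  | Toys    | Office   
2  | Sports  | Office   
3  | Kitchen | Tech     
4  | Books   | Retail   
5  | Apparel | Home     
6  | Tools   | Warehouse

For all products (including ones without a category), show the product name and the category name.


LEFT JOIN keeps every row from products (the left table); where category_id has no match in categories, the category columns become NULL. Walk through each product:
  - product 1 (Monitor): category_id=2 -> matches Sports
  - product 2 (Phone): category_id=NULL, no match -> kept with NULL
  - product 3 (Notebook): category_id=6 -> matches Tools
  - product 4 (Laptop): category_id=NULL, no match -> kept with NULL
  - product 5 (Charger): category_id=2 -> matches Sports
  - product 6 (Chair): category_id=6 -> matches Tools
All 6 rows appear; 2 have NULL category.

SQL:
SELECT a.name, b.name AS category
FROM products a
LEFT JOIN categories b ON a.category_id = b.id

Result:
name     | category
---------+---------
Monitor  | Sports  
Phone    | NULL    
Notebook | Tools   
Laptop   | NULL    
Charger  | Sports  
Chair    | Tools   


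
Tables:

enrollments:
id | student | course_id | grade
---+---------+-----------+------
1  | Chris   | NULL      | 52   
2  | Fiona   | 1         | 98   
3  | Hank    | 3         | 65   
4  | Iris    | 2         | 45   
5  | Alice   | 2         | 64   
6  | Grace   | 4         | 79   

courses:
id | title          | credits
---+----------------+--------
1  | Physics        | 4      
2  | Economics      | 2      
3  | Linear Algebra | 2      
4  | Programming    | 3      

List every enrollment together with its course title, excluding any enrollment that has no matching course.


INNER JOIN keeps only enrollments rows whose course_id matches an id in courses. Walk through each enrollment:
  - enrollment 1 (Chris): course_id=NULL, no match -> dropped
  - enrollment 2 (Fiona): course_id=1 -> matches Physics
  - enrollment 3 (Hank): course_id=3 -> matches Linear Algebra
  - enrollment 4 (Iris): course_id=2 -> matches Economics
  - enrollment 5 (Alice): course_id=2 -> matches Economics
  - enrollment 6 (Grace): course_id=4 -> matches Programming
So 1 of 6 rows is dropped.

SQL:
SELECT a.student, b.title AS course
FROM enrollments a
INNER JOIN courses b ON a.course_id = b.id

Result:
student | course        
--------+---------------
Fiona   | Physics       
Hank    | Linear Algebra
Iris    | Economics     
Alice   | Economics     
Grace   | Programming   


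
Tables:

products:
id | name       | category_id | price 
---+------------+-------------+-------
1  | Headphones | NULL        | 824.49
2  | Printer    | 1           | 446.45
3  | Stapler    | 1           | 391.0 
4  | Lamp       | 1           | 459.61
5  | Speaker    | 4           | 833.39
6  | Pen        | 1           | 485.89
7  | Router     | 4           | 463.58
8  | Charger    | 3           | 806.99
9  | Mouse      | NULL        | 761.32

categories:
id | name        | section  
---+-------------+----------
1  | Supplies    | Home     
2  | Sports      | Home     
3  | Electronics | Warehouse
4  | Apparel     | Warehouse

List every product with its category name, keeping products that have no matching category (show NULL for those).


LEFT JOIN keeps every row from products (the left table); where category_id has no match in categories, the category columns become NULL. Walk through each product:
  - product 1 (Headphones): category_id=NULL, no match -> kept with NULL
  - product 2 (Printer): category_id=1 -> matches Supplies
  - product 3 (Stapler): category_id=1 -> matches Supplies
  - product 4 (Lamp): category_id=1 -> matches Supplies
  - product 5 (Speaker): category_id=4 -> matches Apparel
  - product 6 (Pen): category_id=1 -> matches Supplies
  - product 7 (Router): category_id=4 -> matches Apparel
  - product 8 (Charger): category_id=3 -> matches Electronics
  - product 9 (Mouse): category_id=NULL, no match -> kept with NULL
All 9 rows appear; 2 have NULL category.

SQL:
SELECT a.name, b.name AS category
FROM products a
LEFT JOIN categories b ON a.category_id = b.id

Result:
name       | category   
-----------+------------
Headphones | NULL       
Printer    | Supplies   
Stapler    | Supplies   
Lamp       | Supplies   
Speaker    | Apparel    
Pen        | Supplies   
Router     | Apparel    
Charger    | Electronics
Mouse      | NULL       


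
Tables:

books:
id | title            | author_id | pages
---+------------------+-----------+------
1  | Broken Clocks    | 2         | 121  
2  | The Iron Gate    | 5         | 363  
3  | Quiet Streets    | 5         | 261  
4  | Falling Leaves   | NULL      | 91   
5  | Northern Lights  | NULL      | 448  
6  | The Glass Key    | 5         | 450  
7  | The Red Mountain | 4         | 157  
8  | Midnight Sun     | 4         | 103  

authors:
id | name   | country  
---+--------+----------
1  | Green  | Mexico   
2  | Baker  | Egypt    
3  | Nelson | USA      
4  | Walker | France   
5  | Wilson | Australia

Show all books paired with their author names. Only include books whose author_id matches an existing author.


INNER JOIN keeps only books rows whose author_id matches an id in authors. Walk through each book:
  - book 1 (Broken Clocks): author_id=2 -> matches Baker
  - book 2 (The Iron Gate): author_id=5 -> matches Wilson
  - book 3 (Quiet Streets): author_id=5 -> matches Wilson
  - book 4 (Falling Leaves): author_id=NULL, no match -> dropped
  - book 5 (Northern Lights): author_id=NULL, no match -> dropped
  - book 6 (The Glass Key): author_id=5 -> matches Wilson
  - book 7 (The Red Mountain): author_id=4 -> matches Walker
  - book 8 (Midnight Sun): author_id=4 -> matches Walker
So 2 of 8 rows are dropped.

SQL:
SELECT a.title, b.name AS author
FROM books a
INNER JOIN authors b ON a.author_id = b.id

Result:
title            | author
-----------------+-------
Broken Clocks    | Baker 
The Iron Gate    | Wilson
Quiet Streets    | Wilson
The Glass Key    | Wilson
The Red Mountain | Walker
Midnight Sun     | Walker


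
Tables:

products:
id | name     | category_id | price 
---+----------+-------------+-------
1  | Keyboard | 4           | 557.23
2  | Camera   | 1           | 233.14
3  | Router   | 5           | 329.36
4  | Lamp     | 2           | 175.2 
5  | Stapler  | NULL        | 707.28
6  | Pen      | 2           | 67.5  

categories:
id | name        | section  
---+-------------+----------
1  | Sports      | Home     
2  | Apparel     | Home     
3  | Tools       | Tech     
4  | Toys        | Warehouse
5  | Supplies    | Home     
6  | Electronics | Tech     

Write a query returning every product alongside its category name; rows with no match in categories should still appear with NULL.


LEFT JOIN keeps every row from products (the left table); where category_id has no match in categories, the category columns become NULL. Walk through each product:
  - product 1 (Keyboard): category_id=4 -> matches Toys
  - product 2 (Camera): category_id=1 -> matches Sports
  - product 3 (Router): category_id=5 -> matches Supplies
  - product 4 (Lamp): category_id=2 -> matches Apparel
  - product 5 (Stapler): category_id=NULL, no match -> kept with NULL
  - product 6 (Pen): category_id=2 -> matches Apparel
All 6 rows appear; 1 has NULL category.

SQL:
SELECT a.name, b.name AS category
FROM products a
LEFT JOIN categories b ON a.category_id = b.id

Result:
name     | category
---------+---------
Keyboard | Toys    
Camera   | Sports  
Router   | Supplies
Lamp     | Apparel 
Stapler  | NULL    
Pen      | Apparel 


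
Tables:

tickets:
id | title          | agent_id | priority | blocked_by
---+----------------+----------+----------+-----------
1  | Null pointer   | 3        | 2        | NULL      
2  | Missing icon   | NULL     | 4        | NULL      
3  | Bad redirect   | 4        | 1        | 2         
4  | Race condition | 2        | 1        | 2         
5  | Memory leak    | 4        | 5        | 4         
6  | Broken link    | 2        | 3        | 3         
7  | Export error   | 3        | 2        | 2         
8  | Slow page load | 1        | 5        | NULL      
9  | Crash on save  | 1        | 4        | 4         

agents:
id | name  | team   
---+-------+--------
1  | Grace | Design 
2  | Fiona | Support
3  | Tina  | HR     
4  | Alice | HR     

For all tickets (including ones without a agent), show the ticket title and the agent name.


LEFT JOIN keeps every row from tickets (the left table); where agent_id has no match in agents, the agent columns become NULL. Walk through each ticket:
  - ticket 1 (Null pointer): agent_id=3 -> matches Tina
  - ticket 2 (Missing icon): agent_id=NULL, no match -> kept with NULL
  - ticket 3 (Bad redirect): agent_id=4 -> matches Alice
  - ticket 4 (Race condition): agent_id=2 -> matches Fiona
  - ticket 5 (Memory leak): agent_id=4 -> matches Alice
  - ticket 6 (Broken link): agent_id=2 -> matches Fiona
  - ticket 7 (Export error): agent_id=3 -> matches Tina
  - ticket 8 (Slow page load): agent_id=1 -> matches Grace
  - ticket 9 (Crash on save): agent_id=1 -> matches Grace
All 9 rows appear; 1 has NULL agent.

SQL:
SELECT a.title, b.name AS agent
FROM tickets a
LEFT JOIN agents b ON a.agent_id = b.id

Result:
title          | agent
---------------+------
Null pointer   | Tina 
Missing icon   | NULL 
Bad redirect   | Alice
Race condition | Fiona
Memory leak    | Alice
Broken link    | Fiona
Export error   | Tina 
Slow page load | Grace
Crash on save  | Grace


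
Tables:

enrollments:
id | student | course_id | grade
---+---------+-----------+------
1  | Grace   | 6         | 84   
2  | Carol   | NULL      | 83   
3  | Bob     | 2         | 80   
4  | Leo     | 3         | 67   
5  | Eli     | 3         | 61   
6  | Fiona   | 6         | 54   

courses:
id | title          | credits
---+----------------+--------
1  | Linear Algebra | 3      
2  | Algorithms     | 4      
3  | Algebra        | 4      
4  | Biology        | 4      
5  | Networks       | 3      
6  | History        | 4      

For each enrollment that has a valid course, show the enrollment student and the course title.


INNER JOIN keeps only enrollments rows whose course_id matches an id in courses. Walk through each enrollment:
  - enrollment 1 (Grace): course_id=6 -> matches History
  - enrollment 2 (Carol): course_id=NULL, no match -> dropped
  - enrollment 3 (Bob): course_id=2 -> matches Algorithms
  - enrollment 4 (Leo): course_id=3 -> matches Algebra
  - enrollment 5 (Eli): course_id=3 -> matches Algebra
  - enrollment 6 (Fiona): course_id=6 -> matches History
So 1 of 6 rows is dropped.

SQL:
SELECT a.student, b.title AS course
FROM enrollments a
INNER JOIN courses b ON a.course_id = b.id

Result:
student | course    
--------+-----------
Grace   | History   
Bob     | Algorithms
Leo     | Algebra   
Eli     | Algebra   
Fiona   | History   


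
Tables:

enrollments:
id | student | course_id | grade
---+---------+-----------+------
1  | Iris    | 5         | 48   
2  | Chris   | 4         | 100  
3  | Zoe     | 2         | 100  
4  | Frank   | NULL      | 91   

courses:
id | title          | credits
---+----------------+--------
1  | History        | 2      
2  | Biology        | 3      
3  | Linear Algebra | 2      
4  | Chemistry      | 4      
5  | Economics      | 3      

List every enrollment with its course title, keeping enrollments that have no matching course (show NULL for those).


LEFT JOIN keeps every row from enrollments (the left table); where course_id has no match in courses, the course columns become NULL. Walk through each enrollment:
  - enrollment 1 (Iris): course_id=5 -> matches Economics
  - enrollment 2 (Chris): course_id=4 -> matches Chemistry
  - enrollment 3 (Zoe): course_id=2 -> matches Biology
  - enrollment 4 (Frank): course_id=NULL, no match -> kept with NULL
All 4 rows appear; 1 has NULL course.

SQL:
SELECT a.student, b.title AS course
FROM enrollments a
LEFT JOIN courses b ON a.course_id = b.id

Result:
student | course   
--------+----------
Iris    | Economics
Chris   | Chemistry
Zoe     | Biology  
Frank   | NULL     


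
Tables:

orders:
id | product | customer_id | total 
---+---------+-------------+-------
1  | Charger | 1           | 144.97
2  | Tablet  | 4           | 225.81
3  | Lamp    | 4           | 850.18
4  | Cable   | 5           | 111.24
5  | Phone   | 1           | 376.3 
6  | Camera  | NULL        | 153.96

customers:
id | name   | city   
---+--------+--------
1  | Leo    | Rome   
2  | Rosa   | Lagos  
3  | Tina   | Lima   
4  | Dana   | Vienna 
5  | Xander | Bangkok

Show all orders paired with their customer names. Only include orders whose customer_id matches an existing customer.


INNER JOIN keeps only orders rows whose customer_id matches an id in customers. Walk through each order:
  - order 1 (Charger): customer_id=1 -> matches Leo
  - order 2 (Tablet): customer_id=4 -> matches Dana
  - order 3 (Lamp): customer_id=4 -> matches Dana
  - order 4 (Cable): customer_id=5 -> matches Xander
  - order 5 (Phone): customer_id=1 -> matches Leo
  - order 6 (Camera): customer_id=NULL, no match -> dropped
So 1 of 6 rows is dropped.

SQL:
SELECT a.product, b.name AS customer
FROM orders a
INNER JOIN customers b ON a.customer_id = b.id

Result:
product | customer
--------+---------
Charger | Leo     
Tablet  | Dana    
Lamp    | Dana    
Cable   | Xander  
Phone   | Leo     


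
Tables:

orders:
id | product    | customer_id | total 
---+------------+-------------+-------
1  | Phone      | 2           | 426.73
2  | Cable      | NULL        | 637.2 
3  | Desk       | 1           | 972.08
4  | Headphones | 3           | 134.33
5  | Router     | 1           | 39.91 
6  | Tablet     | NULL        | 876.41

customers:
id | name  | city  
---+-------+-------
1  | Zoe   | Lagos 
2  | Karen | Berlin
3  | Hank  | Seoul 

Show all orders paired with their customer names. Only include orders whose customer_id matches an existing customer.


INNER JOIN keeps only orders rows whose customer_id matches an id in customers. Walk through each order:
  - order 1 (Phone): customer_id=2 -> matches Karen
  - order 2 (Cable): customer_id=NULL, no match -> dropped
  - order 3 (Desk): customer_id=1 -> matches Zoe
  - order 4 (Headphones): customer_id=3 -> matches Hank
  - order 5 (Router): customer_id=1 -> matches Zoe
  - order 6 (Tablet): customer_id=NULL, no match -> dropped
So 2 of 6 rows are dropped.

SQL:
SELECT a.product, b.name AS customer
FROM orders a
INNER JOIN customers b ON a.customer_id = b.id

Result:
product    | customer
-----------+---------
Phone      | Karen   
Desk       | Zoe     
Headphones | Hank    
Router     | Zoe     


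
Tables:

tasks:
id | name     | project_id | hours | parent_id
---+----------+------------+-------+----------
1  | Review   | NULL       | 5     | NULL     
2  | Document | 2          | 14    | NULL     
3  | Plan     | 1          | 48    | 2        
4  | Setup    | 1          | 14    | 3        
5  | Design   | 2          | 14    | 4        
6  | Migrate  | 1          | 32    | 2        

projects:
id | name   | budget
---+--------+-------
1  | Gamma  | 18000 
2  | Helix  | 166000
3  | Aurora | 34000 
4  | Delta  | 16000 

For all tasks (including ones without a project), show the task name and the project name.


LEFT JOIN keeps every row from tasks (the left table); where project_id has no match in projects, the project columns become NULL. Walk through each task:
  - task 1 (Review): project_id=NULL, no match -> kept with NULL
  - task 2 (Document): project_id=2 -> matches Helix
  - task 3 (Plan): project_id=1 -> matches Gamma
  - task 4 (Setup): project_id=1 -> matches Gamma
  - task 5 (Design): project_id=2 -> matches Helix
  - task 6 (Migrate): project_id=1 -> matches Gamma
All 6 rows appear; 1 has NULL project.

SQL:
SELECT a.name, b.name AS project
FROM tasks a
LEFT JOIN projects b ON a.project_id = b.id

Result:
name     | project
---------+--------
Review   | NULL   
Document | Helix  
Plan     | Gamma  
Setup    | Gamma  
Design   | Helix  
Migrate  | Gamma  
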